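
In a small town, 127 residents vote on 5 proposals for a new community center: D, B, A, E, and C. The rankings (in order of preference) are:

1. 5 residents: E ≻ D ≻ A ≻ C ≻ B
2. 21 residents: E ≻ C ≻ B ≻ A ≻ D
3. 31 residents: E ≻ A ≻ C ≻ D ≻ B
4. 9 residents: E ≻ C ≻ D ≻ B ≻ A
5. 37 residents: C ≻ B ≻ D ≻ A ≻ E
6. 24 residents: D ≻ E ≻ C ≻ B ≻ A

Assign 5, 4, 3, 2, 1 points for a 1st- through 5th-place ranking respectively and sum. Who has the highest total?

C

D: 5·4 + 21·1 + 31·2 + 9·3 + 37·3 + 24·5 = 361
B: 5·1 + 21·3 + 31·1 + 9·2 + 37·4 + 24·2 = 313
A: 5·3 + 21·2 + 31·4 + 9·1 + 37·2 + 24·1 = 288
E: 5·5 + 21·5 + 31·5 + 9·5 + 37·1 + 24·4 = 463
C: 5·2 + 21·4 + 31·3 + 9·4 + 37·5 + 24·3 = 480
C has the highest Borda score (480).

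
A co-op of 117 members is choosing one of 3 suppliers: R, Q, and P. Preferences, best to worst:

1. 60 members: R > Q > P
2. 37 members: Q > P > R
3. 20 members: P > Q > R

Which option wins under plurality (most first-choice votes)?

First-place votes: R 60, Q 37, P 20.
R has the most first-place votes.

R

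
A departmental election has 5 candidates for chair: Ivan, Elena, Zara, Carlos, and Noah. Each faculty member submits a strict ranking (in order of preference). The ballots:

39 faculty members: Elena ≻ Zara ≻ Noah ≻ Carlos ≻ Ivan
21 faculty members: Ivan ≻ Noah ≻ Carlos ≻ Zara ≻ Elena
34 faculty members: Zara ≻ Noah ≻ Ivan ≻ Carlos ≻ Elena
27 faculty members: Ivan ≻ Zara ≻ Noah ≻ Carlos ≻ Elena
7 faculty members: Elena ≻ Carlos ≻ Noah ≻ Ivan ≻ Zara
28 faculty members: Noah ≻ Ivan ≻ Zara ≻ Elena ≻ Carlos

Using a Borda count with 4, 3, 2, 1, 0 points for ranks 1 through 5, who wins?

Ivan: 39·0 + 21·4 + 34·2 + 27·4 + 7·1 + 28·3 = 351
Elena: 39·4 + 21·0 + 34·0 + 27·0 + 7·4 + 28·1 = 212
Zara: 39·3 + 21·1 + 34·4 + 27·3 + 7·0 + 28·2 = 411
Carlos: 39·1 + 21·2 + 34·1 + 27·1 + 7·3 + 28·0 = 163
Noah: 39·2 + 21·3 + 34·3 + 27·2 + 7·2 + 28·4 = 423
Noah has the highest Borda score (423).

Noah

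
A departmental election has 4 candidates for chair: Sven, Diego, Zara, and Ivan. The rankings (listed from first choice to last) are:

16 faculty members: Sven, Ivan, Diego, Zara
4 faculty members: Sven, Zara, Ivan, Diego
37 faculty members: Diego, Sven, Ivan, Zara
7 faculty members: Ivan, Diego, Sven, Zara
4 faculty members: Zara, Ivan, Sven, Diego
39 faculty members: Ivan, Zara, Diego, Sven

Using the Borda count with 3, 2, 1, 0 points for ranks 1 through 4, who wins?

Sven: 16·3 + 4·3 + 37·2 + 7·1 + 4·1 + 39·0 = 145
Diego: 16·1 + 4·0 + 37·3 + 7·2 + 4·0 + 39·1 = 180
Zara: 16·0 + 4·2 + 37·0 + 7·0 + 4·3 + 39·2 = 98
Ivan: 16·2 + 4·1 + 37·1 + 7·3 + 4·2 + 39·3 = 219
Ivan has the highest Borda score (219).

Ivan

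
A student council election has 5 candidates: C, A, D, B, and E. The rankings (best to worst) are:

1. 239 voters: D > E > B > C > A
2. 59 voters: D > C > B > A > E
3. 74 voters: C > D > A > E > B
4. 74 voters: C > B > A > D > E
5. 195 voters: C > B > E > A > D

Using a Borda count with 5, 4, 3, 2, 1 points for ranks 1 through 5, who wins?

C: 239·2 + 59·4 + 74·5 + 74·5 + 195·5 = 2429
A: 239·1 + 59·2 + 74·3 + 74·3 + 195·2 = 1191
D: 239·5 + 59·5 + 74·4 + 74·2 + 195·1 = 2129
B: 239·3 + 59·3 + 74·1 + 74·4 + 195·4 = 2044
E: 239·4 + 59·1 + 74·2 + 74·1 + 195·3 = 1822
C has the highest Borda score (2429).

C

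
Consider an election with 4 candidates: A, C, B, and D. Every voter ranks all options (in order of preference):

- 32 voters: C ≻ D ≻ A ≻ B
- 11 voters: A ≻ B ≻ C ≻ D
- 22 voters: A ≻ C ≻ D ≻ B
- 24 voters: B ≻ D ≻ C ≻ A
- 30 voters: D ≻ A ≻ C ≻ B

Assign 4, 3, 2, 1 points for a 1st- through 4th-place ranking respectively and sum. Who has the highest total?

A: 32·2 + 11·4 + 22·4 + 24·1 + 30·3 = 310
C: 32·4 + 11·2 + 22·3 + 24·2 + 30·2 = 324
B: 32·1 + 11·3 + 22·1 + 24·4 + 30·1 = 213
D: 32·3 + 11·1 + 22·2 + 24·3 + 30·4 = 343
D has the highest Borda score (343).

D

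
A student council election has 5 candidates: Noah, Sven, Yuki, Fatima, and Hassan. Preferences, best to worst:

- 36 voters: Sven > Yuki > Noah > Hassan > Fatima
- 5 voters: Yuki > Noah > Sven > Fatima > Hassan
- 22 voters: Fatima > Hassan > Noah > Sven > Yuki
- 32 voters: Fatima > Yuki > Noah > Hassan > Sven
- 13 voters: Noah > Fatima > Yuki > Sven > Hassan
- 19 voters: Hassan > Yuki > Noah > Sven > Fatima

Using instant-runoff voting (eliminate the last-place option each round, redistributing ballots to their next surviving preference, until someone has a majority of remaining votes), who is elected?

Round 1: Noah 13, Sven 36, Yuki 5, Fatima 54, Hassan 19. Eliminate Yuki.
Round 2: Noah 18, Sven 36, Fatima 54, Hassan 19. Eliminate Noah.
Round 3: Sven 41, Fatima 67, Hassan 19. Fatima has a majority.

Fatima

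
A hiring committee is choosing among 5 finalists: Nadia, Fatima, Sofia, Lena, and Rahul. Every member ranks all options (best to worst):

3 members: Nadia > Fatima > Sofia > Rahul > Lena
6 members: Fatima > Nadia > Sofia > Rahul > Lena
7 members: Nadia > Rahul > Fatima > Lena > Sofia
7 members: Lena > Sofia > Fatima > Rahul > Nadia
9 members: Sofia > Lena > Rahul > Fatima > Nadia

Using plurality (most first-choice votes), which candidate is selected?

First-place votes: Nadia 10, Fatima 6, Sofia 9, Lena 7, Rahul 0.
Nadia has the most first-place votes.

Nadia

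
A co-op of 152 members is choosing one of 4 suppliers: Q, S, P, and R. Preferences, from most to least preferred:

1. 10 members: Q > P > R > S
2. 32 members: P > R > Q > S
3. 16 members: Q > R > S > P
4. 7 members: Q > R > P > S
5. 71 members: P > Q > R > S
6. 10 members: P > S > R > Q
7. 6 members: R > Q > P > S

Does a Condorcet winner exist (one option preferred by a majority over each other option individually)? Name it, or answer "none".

P vs Q: 113–39 for P.
P vs S: 136–16 for P.
P vs R: 123–29 for P.
P beats every other option head-to-head.

P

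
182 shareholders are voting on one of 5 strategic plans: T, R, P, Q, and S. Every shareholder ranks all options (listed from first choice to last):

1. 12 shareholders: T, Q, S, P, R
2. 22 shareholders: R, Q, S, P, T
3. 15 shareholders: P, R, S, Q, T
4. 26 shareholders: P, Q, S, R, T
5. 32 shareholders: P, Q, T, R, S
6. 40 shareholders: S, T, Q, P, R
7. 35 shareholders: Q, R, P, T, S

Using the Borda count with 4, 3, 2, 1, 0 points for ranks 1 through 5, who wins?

Q

T: 12·4 + 22·0 + 15·0 + 26·0 + 32·2 + 40·3 + 35·1 = 267
R: 12·0 + 22·4 + 15·3 + 26·1 + 32·1 + 40·0 + 35·3 = 296
P: 12·1 + 22·1 + 15·4 + 26·4 + 32·4 + 40·1 + 35·2 = 436
Q: 12·3 + 22·3 + 15·1 + 26·3 + 32·3 + 40·2 + 35·4 = 511
S: 12·2 + 22·2 + 15·2 + 26·2 + 32·0 + 40·4 + 35·0 = 310
Q has the highest Borda score (511).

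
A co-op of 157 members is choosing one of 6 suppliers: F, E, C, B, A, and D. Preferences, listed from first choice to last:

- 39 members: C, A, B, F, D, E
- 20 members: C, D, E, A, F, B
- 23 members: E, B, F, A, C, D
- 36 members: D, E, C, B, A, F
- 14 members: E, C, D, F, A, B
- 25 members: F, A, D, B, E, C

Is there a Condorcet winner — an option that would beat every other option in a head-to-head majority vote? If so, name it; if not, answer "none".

Checking pairwise contests:
E beats F 93–64.
D beats E 120–37.
E beats C 98–59.
E beats B 93–64.
E beats A 93–64.
F beats D 87–70.
Every option loses at least one head-to-head, so there is no Condorcet winner.

none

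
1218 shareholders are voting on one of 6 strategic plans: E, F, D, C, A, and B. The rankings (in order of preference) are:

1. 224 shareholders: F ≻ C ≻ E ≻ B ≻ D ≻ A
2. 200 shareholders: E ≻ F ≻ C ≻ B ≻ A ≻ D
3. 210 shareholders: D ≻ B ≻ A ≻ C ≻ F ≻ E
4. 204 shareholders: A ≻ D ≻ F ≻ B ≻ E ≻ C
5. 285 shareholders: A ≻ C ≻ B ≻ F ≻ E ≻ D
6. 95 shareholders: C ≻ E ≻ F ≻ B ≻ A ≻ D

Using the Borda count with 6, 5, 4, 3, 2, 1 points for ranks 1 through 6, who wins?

F

E: 224·4 + 200·6 + 210·1 + 204·2 + 285·2 + 95·5 = 3759
F: 224·6 + 200·5 + 210·2 + 204·4 + 285·3 + 95·4 = 4815
D: 224·2 + 200·1 + 210·6 + 204·5 + 285·1 + 95·1 = 3308
C: 224·5 + 200·4 + 210·3 + 204·1 + 285·5 + 95·6 = 4749
A: 224·1 + 200·2 + 210·4 + 204·6 + 285·6 + 95·2 = 4588
B: 224·3 + 200·3 + 210·5 + 204·3 + 285·4 + 95·3 = 4359
F has the highest Borda score (4815).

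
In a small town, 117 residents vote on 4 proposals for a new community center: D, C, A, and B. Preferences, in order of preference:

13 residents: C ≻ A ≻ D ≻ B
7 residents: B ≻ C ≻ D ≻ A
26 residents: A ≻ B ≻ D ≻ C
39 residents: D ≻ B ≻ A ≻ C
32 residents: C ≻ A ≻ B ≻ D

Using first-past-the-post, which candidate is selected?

C

First-place votes: D 39, C 45, A 26, B 7.
C has the most first-place votes.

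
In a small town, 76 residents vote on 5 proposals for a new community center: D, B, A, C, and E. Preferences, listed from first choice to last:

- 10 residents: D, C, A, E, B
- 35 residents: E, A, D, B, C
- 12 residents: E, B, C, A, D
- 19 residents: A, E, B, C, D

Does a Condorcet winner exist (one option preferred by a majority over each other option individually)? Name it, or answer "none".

E vs D: 66–10 for E.
E vs B: 76–0 for E.
E vs A: 47–29 for E.
E vs C: 66–10 for E.
E beats every other option head-to-head.

E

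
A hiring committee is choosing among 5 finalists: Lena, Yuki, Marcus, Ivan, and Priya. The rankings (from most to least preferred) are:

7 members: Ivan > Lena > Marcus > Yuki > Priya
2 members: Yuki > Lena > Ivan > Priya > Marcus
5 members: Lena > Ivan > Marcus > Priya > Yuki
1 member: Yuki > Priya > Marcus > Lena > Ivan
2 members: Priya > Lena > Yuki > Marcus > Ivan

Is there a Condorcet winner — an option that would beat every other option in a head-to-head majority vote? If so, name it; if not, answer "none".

Lena

Lena vs Yuki: 14–3 for Lena.
Lena vs Marcus: 16–1 for Lena.
Lena vs Ivan: 10–7 for Lena.
Lena vs Priya: 14–3 for Lena.
Lena beats every other option head-to-head.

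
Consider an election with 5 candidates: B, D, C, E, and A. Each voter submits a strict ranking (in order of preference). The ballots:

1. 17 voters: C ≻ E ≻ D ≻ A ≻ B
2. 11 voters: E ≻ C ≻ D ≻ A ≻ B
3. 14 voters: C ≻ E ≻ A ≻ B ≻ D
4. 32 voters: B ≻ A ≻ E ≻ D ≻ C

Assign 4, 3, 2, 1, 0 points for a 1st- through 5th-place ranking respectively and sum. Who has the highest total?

B: 17·0 + 11·0 + 14·1 + 32·4 = 142
D: 17·2 + 11·2 + 14·0 + 32·1 = 88
C: 17·4 + 11·3 + 14·4 + 32·0 = 157
E: 17·3 + 11·4 + 14·3 + 32·2 = 201
A: 17·1 + 11·1 + 14·2 + 32·3 = 152
E has the highest Borda score (201).

E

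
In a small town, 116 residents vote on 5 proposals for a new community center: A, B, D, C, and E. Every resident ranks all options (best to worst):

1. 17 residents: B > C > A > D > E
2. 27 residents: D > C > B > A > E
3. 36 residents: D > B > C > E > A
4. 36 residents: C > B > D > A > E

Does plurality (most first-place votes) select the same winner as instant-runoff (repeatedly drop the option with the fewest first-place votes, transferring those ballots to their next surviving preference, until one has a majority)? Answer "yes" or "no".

yes

Plurality — first-place votes: A 0, B 17, D 63, C 36, E 0. Winner: D.
Instant-runoff — R1 A 0, B 17, D 63, C 36, E 0 (D winner). Winner: D.
The two methods agree.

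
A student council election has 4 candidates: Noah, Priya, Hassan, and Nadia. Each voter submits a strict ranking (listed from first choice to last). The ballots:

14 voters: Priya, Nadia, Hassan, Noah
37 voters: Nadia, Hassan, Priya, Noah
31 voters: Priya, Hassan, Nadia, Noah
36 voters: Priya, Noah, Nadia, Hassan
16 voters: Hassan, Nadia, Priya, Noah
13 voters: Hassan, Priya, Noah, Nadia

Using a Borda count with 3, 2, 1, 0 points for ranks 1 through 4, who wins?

Noah: 14·0 + 37·0 + 31·0 + 36·2 + 16·0 + 13·1 = 85
Priya: 14·3 + 37·1 + 31·3 + 36·3 + 16·1 + 13·2 = 322
Hassan: 14·1 + 37·2 + 31·2 + 36·0 + 16·3 + 13·3 = 237
Nadia: 14·2 + 37·3 + 31·1 + 36·1 + 16·2 + 13·0 = 238
Priya has the highest Borda score (322).

Priya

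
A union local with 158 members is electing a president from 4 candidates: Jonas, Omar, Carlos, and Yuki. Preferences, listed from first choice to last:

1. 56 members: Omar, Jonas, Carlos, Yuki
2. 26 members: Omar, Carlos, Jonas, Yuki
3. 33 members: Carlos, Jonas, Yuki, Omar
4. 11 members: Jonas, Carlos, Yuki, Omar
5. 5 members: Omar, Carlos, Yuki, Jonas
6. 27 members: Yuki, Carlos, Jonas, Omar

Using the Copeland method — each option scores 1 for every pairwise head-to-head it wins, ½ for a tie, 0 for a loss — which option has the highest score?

Omar

Jonas: beats Yuki; loses to Omar and Carlos → score 1.
Omar: beats Jonas, Carlos, and Yuki → score 3.
Carlos: beats Jonas and Yuki; loses to Omar → score 2.
Yuki: loses to Jonas, Omar, and Carlos → score 0.
Omar has the best pairwise record.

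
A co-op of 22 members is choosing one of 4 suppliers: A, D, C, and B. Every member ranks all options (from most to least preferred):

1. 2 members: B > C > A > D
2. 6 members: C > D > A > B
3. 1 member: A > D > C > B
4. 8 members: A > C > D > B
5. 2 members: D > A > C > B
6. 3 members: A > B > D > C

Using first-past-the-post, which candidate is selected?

First-place votes: A 12, D 2, C 6, B 2.
A has the most first-place votes.

A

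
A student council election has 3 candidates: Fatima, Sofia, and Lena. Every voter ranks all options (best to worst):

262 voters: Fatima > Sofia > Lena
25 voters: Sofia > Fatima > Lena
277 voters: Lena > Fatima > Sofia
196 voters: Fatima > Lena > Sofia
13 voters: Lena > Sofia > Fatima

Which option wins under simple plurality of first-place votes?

Fatima

First-place votes: Fatima 458, Sofia 25, Lena 290.
Fatima has the most first-place votes.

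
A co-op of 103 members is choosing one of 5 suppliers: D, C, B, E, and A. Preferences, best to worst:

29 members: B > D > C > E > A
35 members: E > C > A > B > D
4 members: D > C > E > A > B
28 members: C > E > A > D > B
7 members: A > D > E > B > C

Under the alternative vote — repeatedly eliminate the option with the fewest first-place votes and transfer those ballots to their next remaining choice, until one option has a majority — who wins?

C

Round 1: D 4, C 28, B 29, E 35, A 7. Eliminate D.
Round 2: C 32, B 29, E 35, A 7. Eliminate A.
Round 3: C 32, B 29, E 42. Eliminate B.
Round 4: C 61, E 42. C has a majority.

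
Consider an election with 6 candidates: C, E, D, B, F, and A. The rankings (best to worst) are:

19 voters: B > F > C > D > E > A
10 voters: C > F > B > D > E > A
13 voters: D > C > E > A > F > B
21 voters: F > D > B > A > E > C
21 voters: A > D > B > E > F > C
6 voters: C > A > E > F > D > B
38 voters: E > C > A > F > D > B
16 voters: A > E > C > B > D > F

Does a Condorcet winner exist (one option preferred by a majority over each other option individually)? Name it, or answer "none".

Checking pairwise contests:
E beats C 96–48.
D beats E 84–60.
C beats D 89–55.
C beats B 83–61.
C beats F 83–61.
C beats A 86–58.
Every option loses at least one head-to-head, so there is no Condorcet winner.

none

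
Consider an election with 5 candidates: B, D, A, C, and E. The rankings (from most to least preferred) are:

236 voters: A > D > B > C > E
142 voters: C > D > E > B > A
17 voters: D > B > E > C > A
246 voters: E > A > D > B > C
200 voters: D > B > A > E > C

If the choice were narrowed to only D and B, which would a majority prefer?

Voters preferring D to B: 841; preferring B to D: 0.
D wins the head-to-head.

D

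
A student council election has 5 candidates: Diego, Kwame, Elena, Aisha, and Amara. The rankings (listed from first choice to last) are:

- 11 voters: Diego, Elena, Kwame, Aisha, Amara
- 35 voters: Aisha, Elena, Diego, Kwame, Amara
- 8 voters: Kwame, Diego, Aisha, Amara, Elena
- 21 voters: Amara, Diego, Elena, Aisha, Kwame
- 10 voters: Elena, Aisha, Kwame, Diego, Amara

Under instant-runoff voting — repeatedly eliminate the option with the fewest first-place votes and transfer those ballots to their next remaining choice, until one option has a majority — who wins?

Aisha

Round 1: Diego 11, Kwame 8, Elena 10, Aisha 35, Amara 21. Eliminate Kwame.
Round 2: Diego 19, Elena 10, Aisha 35, Amara 21. Eliminate Elena.
Round 3: Diego 19, Aisha 45, Amara 21. Aisha has a majority.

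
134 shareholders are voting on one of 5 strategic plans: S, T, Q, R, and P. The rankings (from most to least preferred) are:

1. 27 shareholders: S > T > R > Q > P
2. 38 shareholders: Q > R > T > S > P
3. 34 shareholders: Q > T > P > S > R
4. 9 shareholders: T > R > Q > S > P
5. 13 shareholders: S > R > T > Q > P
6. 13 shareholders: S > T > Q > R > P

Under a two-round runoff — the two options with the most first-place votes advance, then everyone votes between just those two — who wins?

Q

Round 1 first-place votes: S 53, T 9, Q 72, R 0, P 0.
Q and S advance.
Runoff: Q is preferred to S by 81 voters; S by 53.
Q wins the runoff.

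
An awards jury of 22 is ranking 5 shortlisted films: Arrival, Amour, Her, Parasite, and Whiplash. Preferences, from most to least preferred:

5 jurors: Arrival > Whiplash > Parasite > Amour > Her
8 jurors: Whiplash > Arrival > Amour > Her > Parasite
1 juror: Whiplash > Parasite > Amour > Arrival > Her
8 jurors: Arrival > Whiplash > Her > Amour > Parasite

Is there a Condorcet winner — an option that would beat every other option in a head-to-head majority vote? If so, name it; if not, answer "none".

Arrival vs Amour: 21–1 for Arrival.
Arrival vs Her: 22–0 for Arrival.
Arrival vs Parasite: 21–1 for Arrival.
Arrival vs Whiplash: 13–9 for Arrival.
Arrival beats every other option head-to-head.

Arrival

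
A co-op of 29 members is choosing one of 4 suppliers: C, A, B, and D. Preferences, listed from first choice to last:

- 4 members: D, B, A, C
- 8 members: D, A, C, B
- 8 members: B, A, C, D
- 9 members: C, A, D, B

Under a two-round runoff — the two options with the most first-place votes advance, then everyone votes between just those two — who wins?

Round 1 first-place votes: C 9, A 0, B 8, D 12.
D and C advance.
Runoff: D is preferred to C by 12 voters; C by 17.
C wins the runoff.

C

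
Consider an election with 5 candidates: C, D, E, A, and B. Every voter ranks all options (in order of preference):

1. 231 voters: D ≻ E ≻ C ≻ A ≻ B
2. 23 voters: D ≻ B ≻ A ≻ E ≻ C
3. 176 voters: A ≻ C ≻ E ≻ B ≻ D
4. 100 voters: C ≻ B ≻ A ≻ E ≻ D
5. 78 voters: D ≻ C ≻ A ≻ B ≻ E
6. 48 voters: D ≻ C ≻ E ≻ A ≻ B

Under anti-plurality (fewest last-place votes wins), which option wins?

A

Last-place votes: C 23, D 276, E 78, A 0, B 279.
A is ranked last by the fewest voters, so A wins.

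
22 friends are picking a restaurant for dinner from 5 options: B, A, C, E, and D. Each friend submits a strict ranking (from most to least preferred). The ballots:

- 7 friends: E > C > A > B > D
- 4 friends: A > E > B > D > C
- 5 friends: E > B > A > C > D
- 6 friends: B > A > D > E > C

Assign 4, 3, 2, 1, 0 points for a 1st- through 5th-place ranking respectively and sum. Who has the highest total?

E

B: 7·1 + 4·2 + 5·3 + 6·4 = 54
A: 7·2 + 4·4 + 5·2 + 6·3 = 58
C: 7·3 + 4·0 + 5·1 + 6·0 = 26
E: 7·4 + 4·3 + 5·4 + 6·1 = 66
D: 7·0 + 4·1 + 5·0 + 6·2 = 16
E has the highest Borda score (66).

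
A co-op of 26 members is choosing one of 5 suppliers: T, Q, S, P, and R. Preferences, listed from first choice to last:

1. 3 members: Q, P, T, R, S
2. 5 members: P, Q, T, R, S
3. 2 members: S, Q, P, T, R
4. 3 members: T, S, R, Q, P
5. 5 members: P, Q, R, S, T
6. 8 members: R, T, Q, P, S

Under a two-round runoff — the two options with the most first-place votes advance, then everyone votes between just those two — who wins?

Round 1 first-place votes: T 3, Q 3, S 2, P 10, R 8.
P and R advance.
Runoff: P is preferred to R by 15 voters; R by 11.
P wins the runoff.

P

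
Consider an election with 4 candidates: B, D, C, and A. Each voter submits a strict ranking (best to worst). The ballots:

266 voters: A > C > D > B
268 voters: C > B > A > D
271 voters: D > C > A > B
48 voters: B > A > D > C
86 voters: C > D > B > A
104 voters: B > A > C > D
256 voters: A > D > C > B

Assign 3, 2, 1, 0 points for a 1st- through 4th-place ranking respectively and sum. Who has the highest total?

C

B: 266·0 + 268·2 + 271·0 + 48·3 + 86·1 + 104·3 + 256·0 = 1078
D: 266·1 + 268·0 + 271·3 + 48·1 + 86·2 + 104·0 + 256·2 = 1811
C: 266·2 + 268·3 + 271·2 + 48·0 + 86·3 + 104·1 + 256·1 = 2496
A: 266·3 + 268·1 + 271·1 + 48·2 + 86·0 + 104·2 + 256·3 = 2409
C has the highest Borda score (2496).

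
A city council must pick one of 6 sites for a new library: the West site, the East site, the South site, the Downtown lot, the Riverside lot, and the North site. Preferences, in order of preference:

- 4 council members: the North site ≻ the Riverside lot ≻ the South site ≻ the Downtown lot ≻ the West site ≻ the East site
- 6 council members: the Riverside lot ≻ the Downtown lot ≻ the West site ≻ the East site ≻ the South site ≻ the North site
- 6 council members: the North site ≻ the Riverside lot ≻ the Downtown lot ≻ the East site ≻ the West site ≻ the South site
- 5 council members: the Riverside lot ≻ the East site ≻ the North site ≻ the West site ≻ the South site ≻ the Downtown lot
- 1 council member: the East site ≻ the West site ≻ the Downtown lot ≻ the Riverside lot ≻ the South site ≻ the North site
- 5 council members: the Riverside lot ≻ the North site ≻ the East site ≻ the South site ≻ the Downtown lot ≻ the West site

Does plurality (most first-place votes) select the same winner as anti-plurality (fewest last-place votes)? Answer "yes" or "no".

yes

Plurality — first-place votes: the West site 0, the East site 1, the South site 0, the Downtown lot 0, the Riverside lot 16, the North site 10. Winner: the Riverside lot.
Anti-plurality — last-place votes: the West site 5, the East site 4, the South site 6, the Downtown lot 5, the Riverside lot 0, the North site 7. Winner: the Riverside lot.
The two methods agree.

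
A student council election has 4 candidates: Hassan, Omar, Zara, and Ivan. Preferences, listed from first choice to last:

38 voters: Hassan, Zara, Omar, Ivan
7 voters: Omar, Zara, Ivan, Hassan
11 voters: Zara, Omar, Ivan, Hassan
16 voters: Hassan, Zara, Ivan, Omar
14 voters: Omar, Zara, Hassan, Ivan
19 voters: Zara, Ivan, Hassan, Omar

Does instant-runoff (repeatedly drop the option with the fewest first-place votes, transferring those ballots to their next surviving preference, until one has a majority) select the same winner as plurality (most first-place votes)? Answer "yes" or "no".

Instant-runoff — R1 Hassan 54, Omar 21, Zara 30, Ivan 0 (Hassan winner). Winner: Hassan.
Plurality — first-place votes: Hassan 54, Omar 21, Zara 30, Ivan 0. Winner: Hassan.
The two methods agree.

yes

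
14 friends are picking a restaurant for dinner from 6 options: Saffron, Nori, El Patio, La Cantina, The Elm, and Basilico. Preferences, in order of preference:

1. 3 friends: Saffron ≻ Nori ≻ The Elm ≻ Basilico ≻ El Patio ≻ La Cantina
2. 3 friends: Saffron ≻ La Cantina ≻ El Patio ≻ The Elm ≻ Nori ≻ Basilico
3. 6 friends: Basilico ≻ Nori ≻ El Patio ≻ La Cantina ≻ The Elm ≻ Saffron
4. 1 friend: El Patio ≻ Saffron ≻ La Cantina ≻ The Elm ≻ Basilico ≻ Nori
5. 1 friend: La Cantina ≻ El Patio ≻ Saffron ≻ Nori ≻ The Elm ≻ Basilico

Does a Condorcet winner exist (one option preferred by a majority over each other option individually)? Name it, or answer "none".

Checking pairwise contests:
El Patio beats Saffron 8–6.
Saffron beats Nori 8–6.
Nori beats El Patio 9–5.
Nori beats La Cantina 9–5.
Saffron beats The Elm 8–6.
Saffron beats Basilico 8–6.
Every option loses at least one head-to-head, so there is no Condorcet winner.

none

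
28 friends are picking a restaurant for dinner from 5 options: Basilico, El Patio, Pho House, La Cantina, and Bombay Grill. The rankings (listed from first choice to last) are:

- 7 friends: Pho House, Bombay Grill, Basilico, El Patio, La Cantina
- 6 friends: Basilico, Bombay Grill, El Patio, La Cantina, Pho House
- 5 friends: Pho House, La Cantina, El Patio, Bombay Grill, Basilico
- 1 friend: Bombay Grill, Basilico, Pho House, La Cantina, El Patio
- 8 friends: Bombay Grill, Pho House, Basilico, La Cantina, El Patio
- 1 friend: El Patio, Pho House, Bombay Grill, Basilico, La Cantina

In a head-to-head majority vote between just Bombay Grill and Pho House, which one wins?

Voters preferring Bombay Grill to Pho House: 15; preferring Pho House to Bombay Grill: 13.
Bombay Grill wins the head-to-head.

Bombay Grill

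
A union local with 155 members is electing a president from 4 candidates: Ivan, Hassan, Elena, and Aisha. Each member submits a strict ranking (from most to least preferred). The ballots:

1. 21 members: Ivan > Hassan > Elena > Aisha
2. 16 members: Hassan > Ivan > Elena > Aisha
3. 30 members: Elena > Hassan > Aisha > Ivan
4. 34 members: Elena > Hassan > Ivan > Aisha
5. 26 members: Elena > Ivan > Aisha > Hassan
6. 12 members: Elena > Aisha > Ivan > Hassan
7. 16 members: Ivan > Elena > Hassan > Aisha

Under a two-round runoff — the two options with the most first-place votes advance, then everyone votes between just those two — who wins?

Elena

Round 1 first-place votes: Ivan 37, Hassan 16, Elena 102, Aisha 0.
Elena and Ivan advance.
Runoff: Elena is preferred to Ivan by 102 voters; Ivan by 53.
Elena wins the runoff.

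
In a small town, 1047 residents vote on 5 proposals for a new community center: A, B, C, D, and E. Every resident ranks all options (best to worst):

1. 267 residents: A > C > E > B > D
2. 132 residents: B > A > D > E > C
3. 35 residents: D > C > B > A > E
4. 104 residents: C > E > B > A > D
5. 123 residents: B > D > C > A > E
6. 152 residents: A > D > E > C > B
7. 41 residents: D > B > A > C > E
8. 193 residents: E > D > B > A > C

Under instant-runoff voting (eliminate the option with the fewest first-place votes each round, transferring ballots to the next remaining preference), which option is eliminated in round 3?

Round 1: A 419, B 255, C 104, D 76, E 193. Eliminate D.
Round 2: A 419, B 296, C 139, E 193. Eliminate C.
Round 3: A 419, B 331, E 297. Eliminate E.

E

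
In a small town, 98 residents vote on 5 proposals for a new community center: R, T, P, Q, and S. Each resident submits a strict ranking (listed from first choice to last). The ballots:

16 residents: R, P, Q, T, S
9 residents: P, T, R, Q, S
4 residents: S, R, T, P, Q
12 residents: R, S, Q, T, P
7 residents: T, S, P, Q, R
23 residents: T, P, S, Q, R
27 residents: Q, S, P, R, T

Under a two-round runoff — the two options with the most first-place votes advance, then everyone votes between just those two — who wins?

Round 1 first-place votes: R 28, T 30, P 9, Q 27, S 4.
T and R advance.
Runoff: T is preferred to R by 39 voters; R by 59.
R wins the runoff.

R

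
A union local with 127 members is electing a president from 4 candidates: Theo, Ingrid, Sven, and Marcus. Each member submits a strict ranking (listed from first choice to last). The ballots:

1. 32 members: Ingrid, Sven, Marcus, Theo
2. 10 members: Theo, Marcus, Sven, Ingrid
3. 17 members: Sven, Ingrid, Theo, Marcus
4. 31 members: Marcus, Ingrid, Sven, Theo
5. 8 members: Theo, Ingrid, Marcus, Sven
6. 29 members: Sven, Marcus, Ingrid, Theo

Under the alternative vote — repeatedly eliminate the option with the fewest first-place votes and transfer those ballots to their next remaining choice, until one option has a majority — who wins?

Sven

Round 1: Theo 18, Ingrid 32, Sven 46, Marcus 31. Eliminate Theo.
Round 2: Ingrid 40, Sven 46, Marcus 41. Eliminate Ingrid.
Round 3: Sven 78, Marcus 49. Sven has a majority.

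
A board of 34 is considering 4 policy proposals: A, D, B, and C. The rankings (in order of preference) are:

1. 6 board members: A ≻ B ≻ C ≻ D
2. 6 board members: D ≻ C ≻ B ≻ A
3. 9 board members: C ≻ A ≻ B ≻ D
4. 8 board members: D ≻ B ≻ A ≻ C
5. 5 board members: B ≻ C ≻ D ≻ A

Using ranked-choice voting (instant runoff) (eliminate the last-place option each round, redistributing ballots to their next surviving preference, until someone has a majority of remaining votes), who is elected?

C

Round 1: A 6, D 14, B 5, C 9. Eliminate B.
Round 2: A 6, D 14, C 14. Eliminate A.
Round 3: D 14, C 20. C has a majority.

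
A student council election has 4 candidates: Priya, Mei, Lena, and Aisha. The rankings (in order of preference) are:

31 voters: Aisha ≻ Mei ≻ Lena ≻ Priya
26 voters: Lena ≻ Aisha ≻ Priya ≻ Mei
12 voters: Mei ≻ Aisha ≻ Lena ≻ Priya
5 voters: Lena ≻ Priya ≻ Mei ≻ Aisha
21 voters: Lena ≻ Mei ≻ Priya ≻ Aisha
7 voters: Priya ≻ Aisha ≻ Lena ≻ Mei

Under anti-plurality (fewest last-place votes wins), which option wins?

Lena

Last-place votes: Priya 43, Mei 33, Lena 0, Aisha 26.
Lena is ranked last by the fewest voters, so Lena wins.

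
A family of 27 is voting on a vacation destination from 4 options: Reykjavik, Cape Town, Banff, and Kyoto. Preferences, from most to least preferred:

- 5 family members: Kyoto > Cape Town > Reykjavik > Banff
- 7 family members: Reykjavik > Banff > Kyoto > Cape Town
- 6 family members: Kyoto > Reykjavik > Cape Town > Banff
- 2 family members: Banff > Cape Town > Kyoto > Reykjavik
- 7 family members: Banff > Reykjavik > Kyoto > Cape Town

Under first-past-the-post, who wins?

Kyoto

First-place votes: Reykjavik 7, Cape Town 0, Banff 9, Kyoto 11.
Kyoto has the most first-place votes.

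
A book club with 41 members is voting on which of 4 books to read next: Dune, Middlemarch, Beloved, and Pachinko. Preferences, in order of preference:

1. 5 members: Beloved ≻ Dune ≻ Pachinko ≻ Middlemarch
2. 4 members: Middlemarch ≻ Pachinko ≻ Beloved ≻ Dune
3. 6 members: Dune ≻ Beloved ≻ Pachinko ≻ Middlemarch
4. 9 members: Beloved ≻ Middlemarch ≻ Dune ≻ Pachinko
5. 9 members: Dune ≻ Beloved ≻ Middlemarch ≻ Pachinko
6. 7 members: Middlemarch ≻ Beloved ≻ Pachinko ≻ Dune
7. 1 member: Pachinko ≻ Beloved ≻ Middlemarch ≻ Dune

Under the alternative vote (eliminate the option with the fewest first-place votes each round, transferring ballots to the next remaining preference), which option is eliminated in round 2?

Middlemarch

Round 1: Dune 15, Middlemarch 11, Beloved 14, Pachinko 1. Eliminate Pachinko.
Round 2: Dune 15, Middlemarch 11, Beloved 15. Eliminate Middlemarch.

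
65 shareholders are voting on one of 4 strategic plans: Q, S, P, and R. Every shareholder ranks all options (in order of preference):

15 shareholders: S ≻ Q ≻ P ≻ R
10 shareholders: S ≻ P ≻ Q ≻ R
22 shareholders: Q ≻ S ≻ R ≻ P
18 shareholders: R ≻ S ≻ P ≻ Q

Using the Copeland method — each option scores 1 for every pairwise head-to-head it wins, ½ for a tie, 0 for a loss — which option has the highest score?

Q: beats P and R; loses to S → score 2.
S: beats Q, P, and R → score 3.
P: loses to Q, S, and R → score 0.
R: beats P; loses to Q and S → score 1.
S has the best pairwise record.

S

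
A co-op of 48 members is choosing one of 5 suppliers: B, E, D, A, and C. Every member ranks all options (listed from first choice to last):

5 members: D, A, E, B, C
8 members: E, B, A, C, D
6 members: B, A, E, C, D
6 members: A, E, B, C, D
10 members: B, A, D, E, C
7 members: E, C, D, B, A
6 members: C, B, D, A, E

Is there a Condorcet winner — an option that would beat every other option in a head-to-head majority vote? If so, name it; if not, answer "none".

none

Checking pairwise contests:
E beats B 26–22.
A beats E 33–15.
B beats D 36–12.
B beats A 37–11.
B beats C 35–13.
Every option loses at least one head-to-head, so there is no Condorcet winner.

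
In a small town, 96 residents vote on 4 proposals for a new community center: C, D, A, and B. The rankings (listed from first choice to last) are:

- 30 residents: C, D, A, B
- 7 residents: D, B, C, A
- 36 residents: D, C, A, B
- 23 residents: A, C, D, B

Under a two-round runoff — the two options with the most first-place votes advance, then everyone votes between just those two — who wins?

C

Round 1 first-place votes: C 30, D 43, A 23, B 0.
D and C advance.
Runoff: D is preferred to C by 43 voters; C by 53.
C wins the runoff.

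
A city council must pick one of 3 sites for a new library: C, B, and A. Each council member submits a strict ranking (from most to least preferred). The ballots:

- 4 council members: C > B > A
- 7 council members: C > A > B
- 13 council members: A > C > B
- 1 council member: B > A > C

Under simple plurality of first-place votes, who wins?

A

First-place votes: C 11, B 1, A 13.
A has the most first-place votes.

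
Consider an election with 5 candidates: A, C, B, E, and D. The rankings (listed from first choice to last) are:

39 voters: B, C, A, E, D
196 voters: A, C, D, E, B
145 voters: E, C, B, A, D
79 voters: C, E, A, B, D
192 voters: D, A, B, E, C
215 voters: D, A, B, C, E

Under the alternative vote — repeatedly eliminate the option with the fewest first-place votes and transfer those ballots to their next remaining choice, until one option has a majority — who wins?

A

Round 1: A 196, C 79, B 39, E 145, D 407. Eliminate B.
Round 2: A 196, C 118, E 145, D 407. Eliminate C.
Round 3: A 235, E 224, D 407. Eliminate E.
Round 4: A 459, D 407. A has a majority.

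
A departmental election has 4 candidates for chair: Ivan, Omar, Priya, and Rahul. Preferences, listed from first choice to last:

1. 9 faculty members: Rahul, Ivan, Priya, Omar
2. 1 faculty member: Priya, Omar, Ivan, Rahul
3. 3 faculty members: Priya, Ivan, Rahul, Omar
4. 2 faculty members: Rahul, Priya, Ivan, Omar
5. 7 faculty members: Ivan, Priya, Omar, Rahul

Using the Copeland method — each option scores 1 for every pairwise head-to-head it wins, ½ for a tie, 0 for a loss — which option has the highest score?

Ivan: beats Omar and Priya; ties Rahul → score 2.5.
Omar: loses to Ivan, Priya, and Rahul → score 0.
Priya: beats Omar; ties Rahul; loses to Ivan → score 1.5.
Rahul: beats Omar; ties Ivan and Priya → score 2.
Ivan has the best pairwise record.

Ivan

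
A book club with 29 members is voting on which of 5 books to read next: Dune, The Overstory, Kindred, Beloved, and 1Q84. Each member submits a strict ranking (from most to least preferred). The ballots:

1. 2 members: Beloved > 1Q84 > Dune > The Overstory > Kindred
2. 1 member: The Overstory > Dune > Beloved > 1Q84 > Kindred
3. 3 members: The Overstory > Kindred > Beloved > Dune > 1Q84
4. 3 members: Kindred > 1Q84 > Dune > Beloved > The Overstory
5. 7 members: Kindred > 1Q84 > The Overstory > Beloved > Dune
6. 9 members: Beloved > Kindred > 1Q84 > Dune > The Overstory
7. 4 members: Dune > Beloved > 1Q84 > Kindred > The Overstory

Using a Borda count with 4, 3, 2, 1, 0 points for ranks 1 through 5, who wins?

Dune: 2·2 + 1·3 + 3·1 + 3·2 + 7·0 + 9·1 + 4·4 = 41
The Overstory: 2·1 + 1·4 + 3·4 + 3·0 + 7·2 + 9·0 + 4·0 = 32
Kindred: 2·0 + 1·0 + 3·3 + 3·4 + 7·4 + 9·3 + 4·1 = 80
Beloved: 2·4 + 1·2 + 3·2 + 3·1 + 7·1 + 9·4 + 4·3 = 74
1Q84: 2·3 + 1·1 + 3·0 + 3·3 + 7·3 + 9·2 + 4·2 = 63
Kindred has the highest Borda score (80).

Kindred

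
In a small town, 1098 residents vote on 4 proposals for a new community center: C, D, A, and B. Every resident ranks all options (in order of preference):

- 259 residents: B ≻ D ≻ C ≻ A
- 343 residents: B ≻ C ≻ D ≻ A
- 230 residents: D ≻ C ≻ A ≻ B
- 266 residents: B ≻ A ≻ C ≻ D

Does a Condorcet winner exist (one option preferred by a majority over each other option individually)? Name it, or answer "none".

B vs C: 868–230 for B.
B vs D: 868–230 for B.
B vs A: 868–230 for B.
B beats every other option head-to-head.

B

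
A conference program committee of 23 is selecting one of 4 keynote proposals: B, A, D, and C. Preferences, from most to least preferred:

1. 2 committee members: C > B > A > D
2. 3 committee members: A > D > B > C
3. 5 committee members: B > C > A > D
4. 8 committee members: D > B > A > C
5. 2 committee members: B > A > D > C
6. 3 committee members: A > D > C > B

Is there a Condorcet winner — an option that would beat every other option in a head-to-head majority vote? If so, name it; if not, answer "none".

none

Checking pairwise contests:
D beats B 14–9.
B beats A 17–6.
A beats D 15–8.
B beats C 18–5.
Every option loses at least one head-to-head, so there is no Condorcet winner.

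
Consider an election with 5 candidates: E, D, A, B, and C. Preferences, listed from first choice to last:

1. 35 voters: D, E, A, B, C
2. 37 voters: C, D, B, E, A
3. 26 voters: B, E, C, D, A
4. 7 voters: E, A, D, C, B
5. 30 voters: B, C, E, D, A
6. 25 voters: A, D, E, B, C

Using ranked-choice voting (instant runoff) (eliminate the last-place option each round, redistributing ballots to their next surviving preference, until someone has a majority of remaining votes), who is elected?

D

Round 1: E 7, D 35, A 25, B 56, C 37. Eliminate E.
Round 2: D 35, A 32, B 56, C 37. Eliminate A.
Round 3: D 67, B 56, C 37. Eliminate C.
Round 4: D 104, B 56. D has a majority.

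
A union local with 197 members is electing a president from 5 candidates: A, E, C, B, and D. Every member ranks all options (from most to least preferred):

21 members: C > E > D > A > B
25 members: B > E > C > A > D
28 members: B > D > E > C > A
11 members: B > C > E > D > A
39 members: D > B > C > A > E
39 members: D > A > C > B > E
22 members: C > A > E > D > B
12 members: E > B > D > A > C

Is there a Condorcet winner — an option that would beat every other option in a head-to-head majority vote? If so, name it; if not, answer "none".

D

D vs A: 150–47 for D.
D vs E: 106–91 for D.
D vs C: 118–79 for D.
D vs B: 121–76 for D.
D beats every other option head-to-head.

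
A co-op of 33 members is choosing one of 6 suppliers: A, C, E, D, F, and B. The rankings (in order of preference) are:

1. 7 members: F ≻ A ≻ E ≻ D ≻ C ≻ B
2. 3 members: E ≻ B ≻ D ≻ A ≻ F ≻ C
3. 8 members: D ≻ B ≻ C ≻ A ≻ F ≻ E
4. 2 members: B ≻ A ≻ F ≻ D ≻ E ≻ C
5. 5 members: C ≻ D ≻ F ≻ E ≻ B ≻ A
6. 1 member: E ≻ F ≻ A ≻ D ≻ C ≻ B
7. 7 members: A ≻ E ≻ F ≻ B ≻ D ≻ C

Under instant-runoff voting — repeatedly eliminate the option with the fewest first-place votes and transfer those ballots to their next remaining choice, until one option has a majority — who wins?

A

Round 1: A 7, C 5, E 4, D 8, F 7, B 2. Eliminate B.
Round 2: A 9, C 5, E 4, D 8, F 7. Eliminate E.
Round 3: A 9, C 5, D 11, F 8. Eliminate C.
Round 4: A 9, D 16, F 8. Eliminate F.
Round 5: A 17, D 16. A has a majority.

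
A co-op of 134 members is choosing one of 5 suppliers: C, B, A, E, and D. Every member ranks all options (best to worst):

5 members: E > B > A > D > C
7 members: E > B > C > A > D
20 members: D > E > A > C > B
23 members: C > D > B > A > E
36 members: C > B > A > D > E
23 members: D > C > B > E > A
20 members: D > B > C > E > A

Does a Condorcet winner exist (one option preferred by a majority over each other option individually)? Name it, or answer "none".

D

D vs C: 68–66 for D.
D vs B: 86–48 for D.
D vs A: 86–48 for D.
D vs E: 122–12 for D.
D beats every other option head-to-head.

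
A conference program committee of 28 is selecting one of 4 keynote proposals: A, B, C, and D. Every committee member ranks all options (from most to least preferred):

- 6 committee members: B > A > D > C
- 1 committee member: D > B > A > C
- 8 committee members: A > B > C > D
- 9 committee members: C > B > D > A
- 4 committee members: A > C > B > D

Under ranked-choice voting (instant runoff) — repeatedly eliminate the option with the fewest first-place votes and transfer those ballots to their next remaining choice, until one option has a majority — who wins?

Round 1: A 12, B 6, C 9, D 1. Eliminate D.
Round 2: A 12, B 7, C 9. Eliminate B.
Round 3: A 19, C 9. A has a majority.

A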